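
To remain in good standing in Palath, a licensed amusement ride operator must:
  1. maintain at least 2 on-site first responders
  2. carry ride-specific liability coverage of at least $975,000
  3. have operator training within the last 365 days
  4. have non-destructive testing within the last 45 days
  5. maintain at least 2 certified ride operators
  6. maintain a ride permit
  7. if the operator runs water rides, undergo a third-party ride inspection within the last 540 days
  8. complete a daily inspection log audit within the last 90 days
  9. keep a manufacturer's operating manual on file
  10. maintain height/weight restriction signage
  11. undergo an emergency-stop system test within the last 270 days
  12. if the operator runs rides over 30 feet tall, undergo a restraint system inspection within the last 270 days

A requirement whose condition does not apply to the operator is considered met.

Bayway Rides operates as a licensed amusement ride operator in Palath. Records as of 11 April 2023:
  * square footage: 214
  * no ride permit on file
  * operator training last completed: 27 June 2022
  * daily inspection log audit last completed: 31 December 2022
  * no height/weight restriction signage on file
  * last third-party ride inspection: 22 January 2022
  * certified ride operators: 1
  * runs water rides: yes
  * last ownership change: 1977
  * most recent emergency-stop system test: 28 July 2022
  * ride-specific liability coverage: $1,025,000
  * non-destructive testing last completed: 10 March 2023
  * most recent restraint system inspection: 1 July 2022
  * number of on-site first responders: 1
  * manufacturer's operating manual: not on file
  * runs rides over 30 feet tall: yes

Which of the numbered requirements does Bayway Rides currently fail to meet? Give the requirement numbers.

1, 5, 6, 8, 9, 10, 12

1. on-site first responders 1 < 2 → not met
2. ride-specific liability coverage $1,025,000 ≥ $975,000 → met
3. operator training 288 days ago vs limit 365 → met
4. non-destructive testing 32 days ago vs limit 45 → met
5. certified ride operators 1 < 2 → not met
6. ride permit absent → not met
7. condition 'runs water rides' holds; third-party ride inspection 444 days ago vs limit 540 → met
8. daily inspection log audit 101 days ago vs limit 90 → not met
9. manufacturer's operating manual absent → not met
10. height/weight restriction signage absent → not met
11. emergency-stop system test 257 days ago vs limit 270 → met
12. condition 'runs rides over 30 feet tall' holds; restraint system inspection 284 days ago vs limit 270 → not met
Not met: 1, 5, 6, 8, 9, 10, 12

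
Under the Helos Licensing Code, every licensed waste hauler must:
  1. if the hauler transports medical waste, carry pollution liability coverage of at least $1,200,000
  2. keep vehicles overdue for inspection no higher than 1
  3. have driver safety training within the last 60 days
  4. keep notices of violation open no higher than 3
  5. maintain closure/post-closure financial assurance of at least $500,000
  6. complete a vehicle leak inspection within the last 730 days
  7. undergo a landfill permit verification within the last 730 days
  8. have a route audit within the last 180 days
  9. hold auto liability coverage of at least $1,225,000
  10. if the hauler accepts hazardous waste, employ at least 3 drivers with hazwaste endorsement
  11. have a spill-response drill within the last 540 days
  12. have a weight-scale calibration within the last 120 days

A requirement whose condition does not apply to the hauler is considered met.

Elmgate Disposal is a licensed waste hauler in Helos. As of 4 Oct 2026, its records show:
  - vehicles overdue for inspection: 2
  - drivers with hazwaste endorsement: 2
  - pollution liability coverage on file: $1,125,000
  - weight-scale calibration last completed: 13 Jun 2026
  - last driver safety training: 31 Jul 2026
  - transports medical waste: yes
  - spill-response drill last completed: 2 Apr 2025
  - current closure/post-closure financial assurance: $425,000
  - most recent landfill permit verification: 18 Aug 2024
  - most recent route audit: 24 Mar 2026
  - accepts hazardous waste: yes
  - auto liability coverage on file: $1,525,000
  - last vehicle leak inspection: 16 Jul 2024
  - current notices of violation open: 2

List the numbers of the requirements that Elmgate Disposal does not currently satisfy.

1. condition 'transports medical waste' holds; pollution liability coverage $1,125,000 < $1,200,000 → not met
2. vehicles overdue for inspection 2 > 1 → not met
3. driver safety training 65 days ago vs limit 60 → not met
4. notices of violation open 2 ≤ 3 → met
5. closure/post-closure financial assurance $425,000 < $500,000 → not met
6. vehicle leak inspection 810 days ago vs limit 730 → not met
7. landfill permit verification 777 days ago vs limit 730 → not met
8. route audit 194 days ago vs limit 180 → not met
9. auto liability coverage $1,525,000 ≥ $1,225,000 → met
10. condition 'accepts hazardous waste' holds; drivers with hazwaste endorsement 2 < 3 → not met
11. spill-response drill 550 days ago vs limit 540 → not met
12. weight-scale calibration 113 days ago vs limit 120 → met
Not met: 1, 2, 3, 5, 6, 7, 8, 10, 11

1, 2, 3, 5, 6, 7, 8, 10, 11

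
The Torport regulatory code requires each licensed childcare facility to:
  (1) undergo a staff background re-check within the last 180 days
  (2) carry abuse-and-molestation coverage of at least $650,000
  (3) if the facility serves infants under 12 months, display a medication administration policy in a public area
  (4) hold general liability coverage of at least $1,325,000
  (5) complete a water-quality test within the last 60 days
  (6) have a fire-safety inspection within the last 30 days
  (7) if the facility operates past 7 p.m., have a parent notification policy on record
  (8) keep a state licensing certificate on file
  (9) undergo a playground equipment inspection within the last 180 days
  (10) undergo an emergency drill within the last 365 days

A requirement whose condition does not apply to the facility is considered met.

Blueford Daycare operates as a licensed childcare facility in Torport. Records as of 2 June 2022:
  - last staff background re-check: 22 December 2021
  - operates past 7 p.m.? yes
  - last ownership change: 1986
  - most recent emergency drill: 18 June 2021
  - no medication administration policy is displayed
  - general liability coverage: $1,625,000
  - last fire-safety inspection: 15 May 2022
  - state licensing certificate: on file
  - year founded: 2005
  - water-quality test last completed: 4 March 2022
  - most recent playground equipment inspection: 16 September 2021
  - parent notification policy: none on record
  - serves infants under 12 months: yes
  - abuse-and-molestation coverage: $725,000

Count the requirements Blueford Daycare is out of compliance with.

1. staff background re-check 162 days ago vs limit 180 → met
2. abuse-and-molestation coverage $725,000 ≥ $650,000 → met
3. condition 'serves infants under 12 months' holds; medication administration policy absent → not met
4. general liability coverage $1,625,000 ≥ $1,325,000 → met
5. water-quality test 90 days ago vs limit 60 → not met
6. fire-safety inspection 18 days ago vs limit 30 → met
7. condition 'operates past 7 p.m.' holds; parent notification policy absent → not met
8. state licensing certificate present → met
9. playground equipment inspection 259 days ago vs limit 180 → not met
10. emergency drill 349 days ago vs limit 365 → met
Not met: 4 of 10

4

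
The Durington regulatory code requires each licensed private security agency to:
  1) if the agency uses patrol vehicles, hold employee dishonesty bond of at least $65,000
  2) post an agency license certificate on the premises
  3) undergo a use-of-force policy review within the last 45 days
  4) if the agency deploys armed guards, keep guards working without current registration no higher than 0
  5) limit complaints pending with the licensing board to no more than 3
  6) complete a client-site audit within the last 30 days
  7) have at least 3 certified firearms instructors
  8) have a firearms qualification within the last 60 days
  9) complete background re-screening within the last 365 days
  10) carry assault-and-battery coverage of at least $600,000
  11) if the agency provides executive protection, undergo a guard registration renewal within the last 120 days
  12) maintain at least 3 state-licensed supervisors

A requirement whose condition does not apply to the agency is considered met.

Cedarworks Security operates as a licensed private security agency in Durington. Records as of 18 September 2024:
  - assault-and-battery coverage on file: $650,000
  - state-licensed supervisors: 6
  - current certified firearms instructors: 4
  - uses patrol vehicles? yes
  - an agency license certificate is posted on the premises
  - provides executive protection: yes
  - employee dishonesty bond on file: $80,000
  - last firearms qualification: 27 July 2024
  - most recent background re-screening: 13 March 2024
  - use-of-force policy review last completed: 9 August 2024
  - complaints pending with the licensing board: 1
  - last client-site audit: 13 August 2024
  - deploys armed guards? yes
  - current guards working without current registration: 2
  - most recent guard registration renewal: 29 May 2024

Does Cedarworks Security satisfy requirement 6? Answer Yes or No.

No

6. client-site audit 36 days ago vs limit 30 → not met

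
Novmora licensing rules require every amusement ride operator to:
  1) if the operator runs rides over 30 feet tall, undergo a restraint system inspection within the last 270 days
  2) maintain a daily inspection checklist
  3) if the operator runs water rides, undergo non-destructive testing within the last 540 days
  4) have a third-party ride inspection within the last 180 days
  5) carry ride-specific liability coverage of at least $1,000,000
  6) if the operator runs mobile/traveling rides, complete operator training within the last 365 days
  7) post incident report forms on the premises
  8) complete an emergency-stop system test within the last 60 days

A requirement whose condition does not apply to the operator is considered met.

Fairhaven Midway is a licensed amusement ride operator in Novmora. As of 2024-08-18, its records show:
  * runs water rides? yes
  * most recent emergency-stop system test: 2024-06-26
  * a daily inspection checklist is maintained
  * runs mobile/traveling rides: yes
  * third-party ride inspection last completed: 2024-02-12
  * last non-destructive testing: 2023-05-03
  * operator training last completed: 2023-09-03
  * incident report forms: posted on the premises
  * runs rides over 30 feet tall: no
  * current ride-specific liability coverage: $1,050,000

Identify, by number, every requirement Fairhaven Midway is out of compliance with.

1. condition 'runs rides over 30 feet tall' does not hold → requirement n/a → met
2. daily inspection checklist present → met
3. condition 'runs water rides' holds; non-destructive testing 473 days ago vs limit 540 → met
4. third-party ride inspection 188 days ago vs limit 180 → not met
5. ride-specific liability coverage $1,050,000 ≥ $1,000,000 → met
6. condition 'runs mobile/traveling rides' holds; operator training 350 days ago vs limit 365 → met
7. incident report forms present → met
8. emergency-stop system test 53 days ago vs limit 60 → met
Not met: 4

4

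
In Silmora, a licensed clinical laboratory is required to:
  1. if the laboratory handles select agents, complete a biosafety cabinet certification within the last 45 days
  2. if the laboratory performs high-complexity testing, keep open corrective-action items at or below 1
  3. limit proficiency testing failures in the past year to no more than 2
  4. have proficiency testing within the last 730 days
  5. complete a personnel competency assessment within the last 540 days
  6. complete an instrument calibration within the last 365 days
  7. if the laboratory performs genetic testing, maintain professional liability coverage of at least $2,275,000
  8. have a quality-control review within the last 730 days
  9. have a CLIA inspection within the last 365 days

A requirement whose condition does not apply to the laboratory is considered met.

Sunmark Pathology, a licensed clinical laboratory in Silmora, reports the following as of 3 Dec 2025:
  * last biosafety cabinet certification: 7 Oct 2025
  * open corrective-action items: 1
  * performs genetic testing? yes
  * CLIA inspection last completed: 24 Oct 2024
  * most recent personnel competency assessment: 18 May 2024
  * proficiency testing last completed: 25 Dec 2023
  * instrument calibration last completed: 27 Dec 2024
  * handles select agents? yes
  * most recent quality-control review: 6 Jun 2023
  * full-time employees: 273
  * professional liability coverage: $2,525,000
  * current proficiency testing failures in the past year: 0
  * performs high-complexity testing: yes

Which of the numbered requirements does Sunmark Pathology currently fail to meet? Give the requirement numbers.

1. condition 'handles select agents' holds; biosafety cabinet certification 57 days ago vs limit 45 → not met
2. condition 'performs high-complexity testing' holds; open corrective-action items 1 ≤ 1 → met
3. proficiency testing failures in the past year 0 ≤ 2 → met
4. proficiency testing 709 days ago vs limit 730 → met
5. personnel competency assessment 564 days ago vs limit 540 → not met
6. instrument calibration 341 days ago vs limit 365 → met
7. condition 'performs genetic testing' holds; professional liability coverage $2,525,000 ≥ $2,275,000 → met
8. quality-control review 911 days ago vs limit 730 → not met
9. CLIA inspection 405 days ago vs limit 365 → not met
Not met: 1, 5, 8, 9

1, 5, 8, 9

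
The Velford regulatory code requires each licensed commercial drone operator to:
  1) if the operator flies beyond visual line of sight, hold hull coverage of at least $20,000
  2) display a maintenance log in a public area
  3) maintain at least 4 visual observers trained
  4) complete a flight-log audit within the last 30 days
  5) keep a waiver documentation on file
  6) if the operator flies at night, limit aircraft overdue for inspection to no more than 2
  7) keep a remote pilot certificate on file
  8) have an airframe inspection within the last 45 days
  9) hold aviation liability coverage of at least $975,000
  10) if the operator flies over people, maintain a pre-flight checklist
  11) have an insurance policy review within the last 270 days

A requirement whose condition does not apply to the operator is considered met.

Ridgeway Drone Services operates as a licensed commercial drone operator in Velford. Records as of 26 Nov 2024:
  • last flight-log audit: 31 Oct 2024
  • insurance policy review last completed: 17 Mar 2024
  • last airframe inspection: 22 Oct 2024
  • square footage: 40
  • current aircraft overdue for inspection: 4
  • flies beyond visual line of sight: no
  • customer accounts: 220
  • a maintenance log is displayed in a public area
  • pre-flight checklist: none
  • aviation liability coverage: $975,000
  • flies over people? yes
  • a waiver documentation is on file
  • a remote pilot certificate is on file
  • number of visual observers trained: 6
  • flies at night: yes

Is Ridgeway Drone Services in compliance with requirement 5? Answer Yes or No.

5. waiver documentation present → met

Yes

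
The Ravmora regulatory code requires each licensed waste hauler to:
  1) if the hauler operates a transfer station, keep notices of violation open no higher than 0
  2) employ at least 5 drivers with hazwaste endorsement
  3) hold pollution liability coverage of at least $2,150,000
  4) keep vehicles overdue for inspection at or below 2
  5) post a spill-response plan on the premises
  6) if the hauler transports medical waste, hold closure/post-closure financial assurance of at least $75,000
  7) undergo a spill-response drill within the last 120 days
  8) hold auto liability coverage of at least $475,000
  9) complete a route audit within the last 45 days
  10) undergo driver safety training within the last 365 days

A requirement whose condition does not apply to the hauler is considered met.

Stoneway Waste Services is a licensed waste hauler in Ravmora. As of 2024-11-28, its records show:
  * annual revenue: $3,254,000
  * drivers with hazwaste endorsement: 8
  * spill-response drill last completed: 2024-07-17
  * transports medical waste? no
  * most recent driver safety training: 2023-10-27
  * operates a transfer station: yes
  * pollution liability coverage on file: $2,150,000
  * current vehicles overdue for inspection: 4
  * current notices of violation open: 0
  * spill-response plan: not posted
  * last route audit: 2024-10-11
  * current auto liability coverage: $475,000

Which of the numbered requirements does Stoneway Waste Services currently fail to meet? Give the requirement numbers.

1. condition 'operates a transfer station' holds; notices of violation open 0 ≤ 0 → met
2. drivers with hazwaste endorsement 8 ≥ 5 → met
3. pollution liability coverage $2,150,000 ≥ $2,150,000 → met
4. vehicles overdue for inspection 4 > 2 → not met
5. spill-response plan absent → not met
6. condition 'transports medical waste' does not hold → requirement n/a → met
7. spill-response drill 134 days ago vs limit 120 → not met
8. auto liability coverage $475,000 ≥ $475,000 → met
9. route audit 48 days ago vs limit 45 → not met
10. driver safety training 398 days ago vs limit 365 → not met
Not met: 4, 5, 7, 9, 10

4, 5, 7, 9, 10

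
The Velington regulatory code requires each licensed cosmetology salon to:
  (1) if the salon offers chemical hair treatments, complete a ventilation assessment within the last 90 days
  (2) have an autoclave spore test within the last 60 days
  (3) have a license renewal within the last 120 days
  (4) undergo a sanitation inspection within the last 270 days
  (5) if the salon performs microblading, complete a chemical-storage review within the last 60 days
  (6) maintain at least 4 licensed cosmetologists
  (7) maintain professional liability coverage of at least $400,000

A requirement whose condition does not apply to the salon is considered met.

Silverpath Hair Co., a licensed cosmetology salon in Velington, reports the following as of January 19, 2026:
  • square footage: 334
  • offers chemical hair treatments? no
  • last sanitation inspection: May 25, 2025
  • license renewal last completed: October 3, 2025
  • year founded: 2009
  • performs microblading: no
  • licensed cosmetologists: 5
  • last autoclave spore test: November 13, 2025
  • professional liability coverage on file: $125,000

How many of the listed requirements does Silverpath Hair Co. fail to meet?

2

1. condition 'offers chemical hair treatments' does not hold → requirement n/a → met
2. autoclave spore test 67 days ago vs limit 60 → not met
3. license renewal 108 days ago vs limit 120 → met
4. sanitation inspection 239 days ago vs limit 270 → met
5. condition 'performs microblading' does not hold → requirement n/a → met
6. licensed cosmetologists 5 ≥ 4 → met
7. professional liability coverage $125,000 < $400,000 → not met
Not met: 2 of 7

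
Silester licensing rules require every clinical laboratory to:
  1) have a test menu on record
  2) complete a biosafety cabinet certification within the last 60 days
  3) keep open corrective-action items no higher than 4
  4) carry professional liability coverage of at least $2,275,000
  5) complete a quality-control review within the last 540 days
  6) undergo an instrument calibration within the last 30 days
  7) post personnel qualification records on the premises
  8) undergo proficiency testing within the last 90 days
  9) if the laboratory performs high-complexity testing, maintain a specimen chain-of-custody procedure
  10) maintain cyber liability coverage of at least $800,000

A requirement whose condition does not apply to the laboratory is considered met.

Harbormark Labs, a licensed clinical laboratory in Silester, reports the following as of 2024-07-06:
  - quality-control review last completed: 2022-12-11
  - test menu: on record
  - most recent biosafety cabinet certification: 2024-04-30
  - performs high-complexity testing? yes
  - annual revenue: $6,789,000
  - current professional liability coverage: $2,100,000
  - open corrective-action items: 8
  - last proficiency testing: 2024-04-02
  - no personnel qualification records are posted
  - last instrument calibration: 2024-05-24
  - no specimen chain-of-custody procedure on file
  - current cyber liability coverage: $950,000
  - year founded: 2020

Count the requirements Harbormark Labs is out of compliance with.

1. test menu present → met
2. biosafety cabinet certification 67 days ago vs limit 60 → not met
3. open corrective-action items 8 > 4 → not met
4. professional liability coverage $2,100,000 < $2,275,000 → not met
5. quality-control review 573 days ago vs limit 540 → not met
6. instrument calibration 43 days ago vs limit 30 → not met
7. personnel qualification records absent → not met
8. proficiency testing 95 days ago vs limit 90 → not met
9. condition 'performs high-complexity testing' holds; specimen chain-of-custody procedure absent → not met
10. cyber liability coverage $950,000 ≥ $800,000 → met
Not met: 8 of 10

8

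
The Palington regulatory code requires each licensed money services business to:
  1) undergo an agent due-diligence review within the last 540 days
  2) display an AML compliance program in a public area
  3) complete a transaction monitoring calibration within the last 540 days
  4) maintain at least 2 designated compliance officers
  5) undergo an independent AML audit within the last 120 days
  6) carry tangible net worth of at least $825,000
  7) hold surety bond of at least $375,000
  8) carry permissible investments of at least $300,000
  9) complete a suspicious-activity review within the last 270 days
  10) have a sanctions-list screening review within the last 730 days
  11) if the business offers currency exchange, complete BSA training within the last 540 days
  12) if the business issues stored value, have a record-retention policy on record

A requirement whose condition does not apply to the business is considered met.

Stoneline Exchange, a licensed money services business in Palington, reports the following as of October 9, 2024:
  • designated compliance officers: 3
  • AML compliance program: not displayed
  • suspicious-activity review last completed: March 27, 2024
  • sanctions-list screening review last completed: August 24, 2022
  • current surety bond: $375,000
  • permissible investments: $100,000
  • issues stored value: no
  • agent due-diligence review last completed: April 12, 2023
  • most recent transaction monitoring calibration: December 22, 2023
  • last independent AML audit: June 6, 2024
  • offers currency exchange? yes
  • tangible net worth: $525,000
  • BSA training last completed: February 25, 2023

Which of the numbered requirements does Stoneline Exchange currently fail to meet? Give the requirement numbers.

1. agent due-diligence review 546 days ago vs limit 540 → not met
2. AML compliance program absent → not met
3. transaction monitoring calibration 292 days ago vs limit 540 → met
4. designated compliance officers 3 ≥ 2 → met
5. independent AML audit 125 days ago vs limit 120 → not met
6. tangible net worth $525,000 < $825,000 → not met
7. surety bond $375,000 ≥ $375,000 → met
8. permissible investments $100,000 < $300,000 → not met
9. suspicious-activity review 196 days ago vs limit 270 → met
10. sanctions-list screening review 777 days ago vs limit 730 → not met
11. condition 'offers currency exchange' holds; BSA training 592 days ago vs limit 540 → not met
12. condition 'issues stored value' does not hold → requirement n/a → met
Not met: 1, 2, 5, 6, 8, 10, 11

1, 2, 5, 6, 8, 10, 11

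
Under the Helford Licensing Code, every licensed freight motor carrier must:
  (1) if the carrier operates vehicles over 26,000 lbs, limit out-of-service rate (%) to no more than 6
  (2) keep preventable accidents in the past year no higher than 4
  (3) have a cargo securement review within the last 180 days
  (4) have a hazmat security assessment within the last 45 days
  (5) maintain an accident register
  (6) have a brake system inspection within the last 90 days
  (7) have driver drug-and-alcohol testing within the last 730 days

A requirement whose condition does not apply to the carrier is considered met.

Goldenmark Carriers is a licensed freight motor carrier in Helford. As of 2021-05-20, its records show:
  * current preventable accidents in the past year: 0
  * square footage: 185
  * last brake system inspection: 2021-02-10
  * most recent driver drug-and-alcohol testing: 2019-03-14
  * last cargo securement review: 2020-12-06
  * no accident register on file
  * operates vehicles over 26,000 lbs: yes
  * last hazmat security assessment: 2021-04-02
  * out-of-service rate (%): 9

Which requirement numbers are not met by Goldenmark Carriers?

1. condition 'operates vehicles over 26,000 lbs' holds; out-of-service rate (%) 9 > 6 → not met
2. preventable accidents in the past year 0 ≤ 4 → met
3. cargo securement review 165 days ago vs limit 180 → met
4. hazmat security assessment 48 days ago vs limit 45 → not met
5. accident register absent → not met
6. brake system inspection 99 days ago vs limit 90 → not met
7. driver drug-and-alcohol testing 798 days ago vs limit 730 → not met
Not met: 1, 4, 5, 6, 7

1, 4, 5, 6, 7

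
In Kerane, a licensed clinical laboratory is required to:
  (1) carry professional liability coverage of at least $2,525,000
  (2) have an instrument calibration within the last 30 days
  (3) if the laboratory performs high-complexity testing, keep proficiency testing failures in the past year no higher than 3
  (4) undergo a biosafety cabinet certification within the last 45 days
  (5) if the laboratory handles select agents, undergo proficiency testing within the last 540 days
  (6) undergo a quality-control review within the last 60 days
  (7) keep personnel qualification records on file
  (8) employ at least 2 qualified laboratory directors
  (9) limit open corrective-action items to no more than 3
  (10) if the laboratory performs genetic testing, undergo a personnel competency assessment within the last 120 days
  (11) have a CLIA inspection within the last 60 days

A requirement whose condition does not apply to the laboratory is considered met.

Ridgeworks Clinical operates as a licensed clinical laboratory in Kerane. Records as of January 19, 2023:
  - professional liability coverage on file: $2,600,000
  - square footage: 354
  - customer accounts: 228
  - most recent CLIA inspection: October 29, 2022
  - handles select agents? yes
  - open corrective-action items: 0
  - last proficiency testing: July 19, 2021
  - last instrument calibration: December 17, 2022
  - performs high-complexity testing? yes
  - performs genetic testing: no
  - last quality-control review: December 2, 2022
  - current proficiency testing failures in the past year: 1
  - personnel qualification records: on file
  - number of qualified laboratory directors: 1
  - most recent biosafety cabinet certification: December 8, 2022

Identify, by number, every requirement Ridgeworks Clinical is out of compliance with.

2, 5, 8, 11

1. professional liability coverage $2,600,000 ≥ $2,525,000 → met
2. instrument calibration 33 days ago vs limit 30 → not met
3. condition 'performs high-complexity testing' holds; proficiency testing failures in the past year 1 ≤ 3 → met
4. biosafety cabinet certification 42 days ago vs limit 45 → met
5. condition 'handles select agents' holds; proficiency testing 549 days ago vs limit 540 → not met
6. quality-control review 48 days ago vs limit 60 → met
7. personnel qualification records present → met
8. qualified laboratory directors 1 < 2 → not met
9. open corrective-action items 0 ≤ 3 → met
10. condition 'performs genetic testing' does not hold → requirement n/a → met
11. CLIA inspection 82 days ago vs limit 60 → not met
Not met: 2, 5, 8, 11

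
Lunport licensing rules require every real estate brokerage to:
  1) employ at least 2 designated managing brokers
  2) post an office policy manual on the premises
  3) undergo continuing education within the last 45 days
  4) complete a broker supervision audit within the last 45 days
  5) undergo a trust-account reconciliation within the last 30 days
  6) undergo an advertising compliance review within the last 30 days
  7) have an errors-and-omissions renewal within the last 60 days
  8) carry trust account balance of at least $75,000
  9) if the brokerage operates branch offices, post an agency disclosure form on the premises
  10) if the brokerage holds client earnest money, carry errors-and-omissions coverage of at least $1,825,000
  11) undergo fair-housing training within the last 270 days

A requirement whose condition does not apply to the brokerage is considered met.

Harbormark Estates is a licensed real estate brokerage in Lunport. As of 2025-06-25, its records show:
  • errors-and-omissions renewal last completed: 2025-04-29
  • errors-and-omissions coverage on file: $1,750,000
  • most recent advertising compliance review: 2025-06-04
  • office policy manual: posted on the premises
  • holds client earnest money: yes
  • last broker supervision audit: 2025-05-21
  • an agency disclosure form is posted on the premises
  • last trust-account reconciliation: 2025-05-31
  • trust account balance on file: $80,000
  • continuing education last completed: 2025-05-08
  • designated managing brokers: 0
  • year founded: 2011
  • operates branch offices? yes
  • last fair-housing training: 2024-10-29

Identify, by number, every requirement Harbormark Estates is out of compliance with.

1. designated managing brokers 0 < 2 → not met
2. office policy manual present → met
3. continuing education 48 days ago vs limit 45 → not met
4. broker supervision audit 35 days ago vs limit 45 → met
5. trust-account reconciliation 25 days ago vs limit 30 → met
6. advertising compliance review 21 days ago vs limit 30 → met
7. errors-and-omissions renewal 57 days ago vs limit 60 → met
8. trust account balance $80,000 ≥ $75,000 → met
9. condition 'operates branch offices' holds; agency disclosure form present → met
10. condition 'holds client earnest money' holds; errors-and-omissions coverage $1,750,000 < $1,825,000 → not met
11. fair-housing training 239 days ago vs limit 270 → met
Not met: 1, 3, 10

1, 3, 10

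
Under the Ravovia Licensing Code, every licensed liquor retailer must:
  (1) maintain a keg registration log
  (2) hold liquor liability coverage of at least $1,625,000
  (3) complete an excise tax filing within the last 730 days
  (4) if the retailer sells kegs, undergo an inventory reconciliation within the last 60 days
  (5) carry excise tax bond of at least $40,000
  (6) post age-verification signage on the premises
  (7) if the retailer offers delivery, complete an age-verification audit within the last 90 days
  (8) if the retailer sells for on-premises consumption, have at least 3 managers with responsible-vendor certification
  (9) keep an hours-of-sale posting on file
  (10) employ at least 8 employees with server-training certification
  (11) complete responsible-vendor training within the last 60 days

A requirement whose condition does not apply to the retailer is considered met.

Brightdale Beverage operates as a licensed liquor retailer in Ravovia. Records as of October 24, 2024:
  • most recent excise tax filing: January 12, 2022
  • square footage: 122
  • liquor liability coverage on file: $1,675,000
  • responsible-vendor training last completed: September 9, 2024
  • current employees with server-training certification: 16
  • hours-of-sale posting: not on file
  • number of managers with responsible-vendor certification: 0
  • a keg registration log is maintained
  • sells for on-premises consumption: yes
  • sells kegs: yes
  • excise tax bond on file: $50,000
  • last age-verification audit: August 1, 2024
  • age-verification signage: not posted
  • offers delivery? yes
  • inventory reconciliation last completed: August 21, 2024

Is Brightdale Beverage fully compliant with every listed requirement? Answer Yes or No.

1. keg registration log present → met
2. liquor liability coverage $1,675,000 ≥ $1,625,000 → met
3. excise tax filing 1016 days ago vs limit 730 → not met
4. condition 'sells kegs' holds; inventory reconciliation 64 days ago vs limit 60 → not met
5. excise tax bond $50,000 ≥ $40,000 → met
6. age-verification signage absent → not met
7. condition 'offers delivery' holds; age-verification audit 84 days ago vs limit 90 → met
8. condition 'sells for on-premises consumption' holds; managers with responsible-vendor certification 0 < 3 → not met
9. hours-of-sale posting absent → not met
10. employees with server-training certification 16 ≥ 8 → met
11. responsible-vendor training 45 days ago vs limit 60 → met
Not met: 3, 4, 6, 8, 9

No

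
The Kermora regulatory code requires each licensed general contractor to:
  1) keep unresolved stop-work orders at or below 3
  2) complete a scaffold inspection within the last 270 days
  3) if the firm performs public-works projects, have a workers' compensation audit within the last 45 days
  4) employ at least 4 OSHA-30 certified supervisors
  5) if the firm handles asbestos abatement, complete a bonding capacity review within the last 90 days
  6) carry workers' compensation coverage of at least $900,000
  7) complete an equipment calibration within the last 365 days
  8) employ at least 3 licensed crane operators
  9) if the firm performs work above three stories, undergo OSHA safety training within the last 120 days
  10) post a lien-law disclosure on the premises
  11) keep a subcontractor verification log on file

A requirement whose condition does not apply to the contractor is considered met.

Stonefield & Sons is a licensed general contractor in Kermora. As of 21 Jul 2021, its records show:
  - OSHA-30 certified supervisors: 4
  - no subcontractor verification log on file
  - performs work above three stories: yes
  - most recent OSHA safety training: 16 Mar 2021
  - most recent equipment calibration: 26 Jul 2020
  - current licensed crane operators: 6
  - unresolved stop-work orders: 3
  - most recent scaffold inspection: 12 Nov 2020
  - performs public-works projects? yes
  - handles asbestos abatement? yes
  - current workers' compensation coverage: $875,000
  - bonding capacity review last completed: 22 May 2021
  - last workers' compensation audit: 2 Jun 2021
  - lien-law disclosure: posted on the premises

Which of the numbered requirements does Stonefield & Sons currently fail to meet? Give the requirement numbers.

3, 6, 9, 11

1. unresolved stop-work orders 3 ≤ 3 → met
2. scaffold inspection 251 days ago vs limit 270 → met
3. condition 'performs public-works projects' holds; workers' compensation audit 49 days ago vs limit 45 → not met
4. OSHA-30 certified supervisors 4 ≥ 4 → met
5. condition 'handles asbestos abatement' holds; bonding capacity review 60 days ago vs limit 90 → met
6. workers' compensation coverage $875,000 < $900,000 → not met
7. equipment calibration 360 days ago vs limit 365 → met
8. licensed crane operators 6 ≥ 3 → met
9. condition 'performs work above three stories' holds; OSHA safety training 127 days ago vs limit 120 → not met
10. lien-law disclosure present → met
11. subcontractor verification log absent → not met
Not met: 3, 6, 9, 11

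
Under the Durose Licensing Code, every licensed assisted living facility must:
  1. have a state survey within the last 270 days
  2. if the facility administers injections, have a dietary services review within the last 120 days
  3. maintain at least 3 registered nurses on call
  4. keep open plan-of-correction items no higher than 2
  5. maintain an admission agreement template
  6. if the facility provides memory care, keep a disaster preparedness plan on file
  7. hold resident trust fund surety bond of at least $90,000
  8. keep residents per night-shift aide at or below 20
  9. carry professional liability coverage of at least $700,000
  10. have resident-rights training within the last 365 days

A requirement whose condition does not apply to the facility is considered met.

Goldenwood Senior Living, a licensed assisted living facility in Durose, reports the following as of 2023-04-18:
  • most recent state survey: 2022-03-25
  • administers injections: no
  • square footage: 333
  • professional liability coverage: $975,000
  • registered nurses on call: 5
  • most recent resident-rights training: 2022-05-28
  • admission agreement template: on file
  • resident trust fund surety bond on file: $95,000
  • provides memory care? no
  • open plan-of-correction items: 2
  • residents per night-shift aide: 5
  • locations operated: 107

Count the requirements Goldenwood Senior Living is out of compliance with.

1. state survey 389 days ago vs limit 270 → not met
2. condition 'administers injections' does not hold → requirement n/a → met
3. registered nurses on call 5 ≥ 3 → met
4. open plan-of-correction items 2 ≤ 2 → met
5. admission agreement template present → met
6. condition 'provides memory care' does not hold → requirement n/a → met
7. resident trust fund surety bond $95,000 ≥ $90,000 → met
8. residents per night-shift aide 5 ≤ 20 → met
9. professional liability coverage $975,000 ≥ $700,000 → met
10. resident-rights training 325 days ago vs limit 365 → met
Not met: 1 of 10

1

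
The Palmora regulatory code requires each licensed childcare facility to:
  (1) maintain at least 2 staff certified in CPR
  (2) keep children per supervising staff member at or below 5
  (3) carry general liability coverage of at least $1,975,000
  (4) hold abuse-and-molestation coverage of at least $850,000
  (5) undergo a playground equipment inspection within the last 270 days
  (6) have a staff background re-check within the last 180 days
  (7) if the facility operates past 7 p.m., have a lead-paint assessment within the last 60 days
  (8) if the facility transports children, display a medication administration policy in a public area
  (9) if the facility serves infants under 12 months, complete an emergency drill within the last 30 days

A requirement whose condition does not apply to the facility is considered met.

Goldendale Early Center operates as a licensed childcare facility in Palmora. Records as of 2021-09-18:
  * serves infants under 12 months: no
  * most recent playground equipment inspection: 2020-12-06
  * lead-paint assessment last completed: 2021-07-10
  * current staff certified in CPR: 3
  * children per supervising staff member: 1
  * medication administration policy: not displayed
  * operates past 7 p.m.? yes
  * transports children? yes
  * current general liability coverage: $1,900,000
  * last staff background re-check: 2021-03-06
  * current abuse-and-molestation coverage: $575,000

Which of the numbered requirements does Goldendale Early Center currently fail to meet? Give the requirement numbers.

1. staff certified in CPR 3 ≥ 2 → met
2. children per supervising staff member 1 ≤ 5 → met
3. general liability coverage $1,900,000 < $1,975,000 → not met
4. abuse-and-molestation coverage $575,000 < $850,000 → not met
5. playground equipment inspection 286 days ago vs limit 270 → not met
6. staff background re-check 196 days ago vs limit 180 → not met
7. condition 'operates past 7 p.m.' holds; lead-paint assessment 70 days ago vs limit 60 → not met
8. condition 'transports children' holds; medication administration policy absent → not met
9. condition 'serves infants under 12 months' does not hold → requirement n/a → met
Not met: 3, 4, 5, 6, 7, 8

3, 4, 5, 6, 7, 8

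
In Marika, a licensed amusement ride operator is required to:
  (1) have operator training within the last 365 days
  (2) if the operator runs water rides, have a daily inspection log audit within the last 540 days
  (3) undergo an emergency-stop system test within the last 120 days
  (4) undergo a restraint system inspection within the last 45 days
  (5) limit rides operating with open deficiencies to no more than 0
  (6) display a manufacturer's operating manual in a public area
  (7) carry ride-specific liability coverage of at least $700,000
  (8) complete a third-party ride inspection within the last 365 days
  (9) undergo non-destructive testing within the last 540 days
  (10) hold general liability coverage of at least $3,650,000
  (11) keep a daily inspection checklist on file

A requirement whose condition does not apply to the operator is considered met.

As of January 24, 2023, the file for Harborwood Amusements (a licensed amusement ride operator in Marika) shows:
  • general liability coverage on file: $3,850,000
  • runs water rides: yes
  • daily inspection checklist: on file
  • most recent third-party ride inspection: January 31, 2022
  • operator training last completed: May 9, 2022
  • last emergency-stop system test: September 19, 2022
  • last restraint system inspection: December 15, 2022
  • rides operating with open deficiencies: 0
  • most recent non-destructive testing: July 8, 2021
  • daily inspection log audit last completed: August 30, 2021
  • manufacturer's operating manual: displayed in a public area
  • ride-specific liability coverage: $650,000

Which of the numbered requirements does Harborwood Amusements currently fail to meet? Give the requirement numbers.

1. operator training 260 days ago vs limit 365 → met
2. condition 'runs water rides' holds; daily inspection log audit 512 days ago vs limit 540 → met
3. emergency-stop system test 127 days ago vs limit 120 → not met
4. restraint system inspection 40 days ago vs limit 45 → met
5. rides operating with open deficiencies 0 ≤ 0 → met
6. manufacturer's operating manual present → met
7. ride-specific liability coverage $650,000 < $700,000 → not met
8. third-party ride inspection 358 days ago vs limit 365 → met
9. non-destructive testing 565 days ago vs limit 540 → not met
10. general liability coverage $3,850,000 ≥ $3,650,000 → met
11. daily inspection checklist present → met
Not met: 3, 7, 9

3, 7, 9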